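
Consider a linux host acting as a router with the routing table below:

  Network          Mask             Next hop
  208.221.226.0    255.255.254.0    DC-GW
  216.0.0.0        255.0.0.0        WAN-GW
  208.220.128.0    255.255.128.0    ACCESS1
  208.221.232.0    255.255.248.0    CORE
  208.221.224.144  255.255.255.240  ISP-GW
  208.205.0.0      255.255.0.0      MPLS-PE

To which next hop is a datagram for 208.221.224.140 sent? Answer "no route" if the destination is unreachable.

no route

No entry's prefix contains 208.221.224.140; there is no default route.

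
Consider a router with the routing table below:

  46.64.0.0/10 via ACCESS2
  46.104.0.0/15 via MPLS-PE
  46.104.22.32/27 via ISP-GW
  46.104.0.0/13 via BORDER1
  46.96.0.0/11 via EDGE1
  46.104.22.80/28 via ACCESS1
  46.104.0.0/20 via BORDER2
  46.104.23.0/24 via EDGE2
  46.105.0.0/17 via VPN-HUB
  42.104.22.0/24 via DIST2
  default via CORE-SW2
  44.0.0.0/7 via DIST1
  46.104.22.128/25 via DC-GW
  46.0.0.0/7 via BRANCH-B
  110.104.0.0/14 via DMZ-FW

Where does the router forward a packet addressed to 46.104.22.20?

MPLS-PE

Routes whose prefix contains 46.104.22.20:
  0.0.0.0/0 (default, matches everything) -> CORE-SW2
  46.0.0.0/7 (46.0.0.0 - 47.255.255.255) -> BRANCH-B
  46.64.0.0/10 (46.64.0.0 - 46.127.255.255) -> ACCESS2
  46.96.0.0/11 (46.96.0.0 - 46.127.255.255) -> EDGE1
  46.104.0.0/13 (46.104.0.0 - 46.111.255.255) -> BORDER1
  46.104.0.0/15 (46.104.0.0 - 46.105.255.255) -> MPLS-PE
More-specific entries that do NOT match:
  46.104.22.80/28 (46.104.22.80 - 46.104.22.95) does not contain 46.104.22.20
  46.104.22.32/27 (46.104.22.32 - 46.104.22.63) does not contain 46.104.22.20
  46.104.22.128/25 (46.104.22.128 - 46.104.22.255) does not contain 46.104.22.20
  46.104.23.0/24 (46.104.23.0 - 46.104.23.255) does not contain 46.104.22.20
  42.104.22.0/24 (42.104.22.0 - 42.104.22.255) does not contain 46.104.22.20
  46.104.0.0/20 (46.104.0.0 - 46.104.15.255) does not contain 46.104.22.20
  46.105.0.0/17 (46.105.0.0 - 46.105.127.255) does not contain 46.104.22.20
Longest matching prefix is /15 -> next hop MPLS-PE.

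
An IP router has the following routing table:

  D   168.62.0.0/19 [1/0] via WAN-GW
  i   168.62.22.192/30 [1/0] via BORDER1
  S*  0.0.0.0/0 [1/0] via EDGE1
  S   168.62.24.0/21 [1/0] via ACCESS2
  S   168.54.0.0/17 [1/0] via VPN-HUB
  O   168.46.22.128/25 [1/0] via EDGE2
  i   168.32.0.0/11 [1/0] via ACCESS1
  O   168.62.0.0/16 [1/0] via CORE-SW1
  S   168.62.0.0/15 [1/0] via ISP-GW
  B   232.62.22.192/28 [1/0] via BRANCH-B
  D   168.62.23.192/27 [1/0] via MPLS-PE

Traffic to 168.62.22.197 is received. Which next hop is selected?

Routes whose prefix contains 168.62.22.197:
  0.0.0.0/0 (default, matches everything) -> EDGE1
  168.32.0.0/11 (168.32.0.0 - 168.63.255.255) -> ACCESS1
  168.62.0.0/15 (168.62.0.0 - 168.63.255.255) -> ISP-GW
  168.62.0.0/16 (168.62.0.0 - 168.62.255.255) -> CORE-SW1
  168.62.0.0/19 (168.62.0.0 - 168.62.31.255) -> WAN-GW
More-specific entries that do NOT match:
  168.62.22.192/30 (168.62.22.192 - 168.62.22.195) does not contain 168.62.22.197
  232.62.22.192/28 (232.62.22.192 - 232.62.22.207) does not contain 168.62.22.197
  168.62.23.192/27 (168.62.23.192 - 168.62.23.223) does not contain 168.62.22.197
  168.46.22.128/25 (168.46.22.128 - 168.46.22.255) does not contain 168.62.22.197
  168.62.24.0/21 (168.62.24.0 - 168.62.31.255) does not contain 168.62.22.197
Longest matching prefix is /19 -> next hop WAN-GW.

WAN-GW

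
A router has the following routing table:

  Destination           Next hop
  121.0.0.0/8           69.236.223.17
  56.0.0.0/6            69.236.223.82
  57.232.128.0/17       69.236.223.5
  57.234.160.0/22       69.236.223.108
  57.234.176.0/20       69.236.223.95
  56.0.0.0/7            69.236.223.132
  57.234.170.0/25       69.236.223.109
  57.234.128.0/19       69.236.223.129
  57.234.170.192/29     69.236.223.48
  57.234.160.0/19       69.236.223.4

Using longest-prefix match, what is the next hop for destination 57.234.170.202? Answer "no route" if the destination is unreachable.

69.236.223.4

Routes whose prefix contains 57.234.170.202:
  56.0.0.0/6 (56.0.0.0 - 59.255.255.255) -> 69.236.223.82
  56.0.0.0/7 (56.0.0.0 - 57.255.255.255) -> 69.236.223.132
  57.234.160.0/19 (57.234.160.0 - 57.234.191.255) -> 69.236.223.4
More-specific entries that do NOT match:
  57.234.170.192/29 (57.234.170.192 - 57.234.170.199) does not contain 57.234.170.202
  57.234.170.0/25 (57.234.170.0 - 57.234.170.127) does not contain 57.234.170.202
  57.234.160.0/22 (57.234.160.0 - 57.234.163.255) does not contain 57.234.170.202
  57.234.176.0/20 (57.234.176.0 - 57.234.191.255) does not contain 57.234.170.202
Longest matching prefix is /19 -> next hop 69.236.223.4.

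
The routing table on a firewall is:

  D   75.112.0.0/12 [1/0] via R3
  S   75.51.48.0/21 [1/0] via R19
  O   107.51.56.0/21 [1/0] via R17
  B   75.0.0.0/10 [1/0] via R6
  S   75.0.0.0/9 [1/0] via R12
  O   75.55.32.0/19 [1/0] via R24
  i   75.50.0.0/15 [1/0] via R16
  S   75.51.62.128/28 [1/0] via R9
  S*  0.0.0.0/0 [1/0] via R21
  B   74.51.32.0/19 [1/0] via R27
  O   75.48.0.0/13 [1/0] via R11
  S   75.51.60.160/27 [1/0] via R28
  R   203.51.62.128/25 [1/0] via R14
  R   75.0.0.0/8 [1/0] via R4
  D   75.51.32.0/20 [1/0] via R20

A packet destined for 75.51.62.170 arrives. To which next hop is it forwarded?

Routes whose prefix contains 75.51.62.170:
  0.0.0.0/0 (default, matches everything) -> R21
  75.0.0.0/8 (75.0.0.0 - 75.255.255.255) -> R4
  75.0.0.0/9 (75.0.0.0 - 75.127.255.255) -> R12
  75.0.0.0/10 (75.0.0.0 - 75.63.255.255) -> R6
  75.48.0.0/13 (75.48.0.0 - 75.55.255.255) -> R11
  75.50.0.0/15 (75.50.0.0 - 75.51.255.255) -> R16
More-specific entries that do NOT match:
  75.51.62.128/28 (75.51.62.128 - 75.51.62.143) does not contain 75.51.62.170
  75.51.60.160/27 (75.51.60.160 - 75.51.60.191) does not contain 75.51.62.170
  203.51.62.128/25 (203.51.62.128 - 203.51.62.255) does not contain 75.51.62.170
  75.51.48.0/21 (75.51.48.0 - 75.51.55.255) does not contain 75.51.62.170
  107.51.56.0/21 (107.51.56.0 - 107.51.63.255) does not contain 75.51.62.170
  75.51.32.0/20 (75.51.32.0 - 75.51.47.255) does not contain 75.51.62.170
  75.55.32.0/19 (75.55.32.0 - 75.55.63.255) does not contain 75.51.62.170
  74.51.32.0/19 (74.51.32.0 - 74.51.63.255) does not contain 75.51.62.170
Longest matching prefix is /15 -> next hop R16.

R16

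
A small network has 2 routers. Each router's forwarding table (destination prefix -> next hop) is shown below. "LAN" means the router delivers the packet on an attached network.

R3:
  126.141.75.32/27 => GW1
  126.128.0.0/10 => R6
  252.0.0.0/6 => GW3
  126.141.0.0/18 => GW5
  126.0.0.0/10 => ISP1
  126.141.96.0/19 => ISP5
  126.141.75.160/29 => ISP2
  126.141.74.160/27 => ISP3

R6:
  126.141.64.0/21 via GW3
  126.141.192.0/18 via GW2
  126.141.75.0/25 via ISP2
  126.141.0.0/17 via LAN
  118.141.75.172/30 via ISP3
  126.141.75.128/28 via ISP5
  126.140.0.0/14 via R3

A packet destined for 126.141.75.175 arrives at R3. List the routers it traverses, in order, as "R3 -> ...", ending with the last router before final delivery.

At R3: longest match for 126.141.75.175 is 126.128.0.0/10 -> R6
At R6: longest match for 126.141.75.175 is 126.141.0.0/17 -> LAN

R3 -> R6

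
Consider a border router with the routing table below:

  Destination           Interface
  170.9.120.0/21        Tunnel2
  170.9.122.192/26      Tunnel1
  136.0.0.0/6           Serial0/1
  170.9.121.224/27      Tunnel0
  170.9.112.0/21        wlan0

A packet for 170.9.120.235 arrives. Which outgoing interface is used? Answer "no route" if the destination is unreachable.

Tunnel2

Routes whose prefix contains 170.9.120.235:
  170.9.120.0/21 (170.9.120.0 - 170.9.127.255) -> Tunnel2
More-specific entries that do NOT match:
  170.9.121.224/27 (170.9.121.224 - 170.9.121.255) does not contain 170.9.120.235
  170.9.122.192/26 (170.9.122.192 - 170.9.122.255) does not contain 170.9.120.235
Longest matching prefix is /21 -> interface Tunnel2.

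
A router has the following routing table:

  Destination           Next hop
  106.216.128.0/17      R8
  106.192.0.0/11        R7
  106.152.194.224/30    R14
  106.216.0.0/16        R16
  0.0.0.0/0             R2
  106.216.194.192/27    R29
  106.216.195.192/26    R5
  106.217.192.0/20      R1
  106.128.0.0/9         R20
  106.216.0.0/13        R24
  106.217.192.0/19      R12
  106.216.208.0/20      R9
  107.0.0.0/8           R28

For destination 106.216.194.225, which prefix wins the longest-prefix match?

Entries matching 106.216.194.225:
  0.0.0.0/0 (default, matches everything)
  106.128.0.0/9 (106.128.0.0 - 106.255.255.255)
  106.192.0.0/11 (106.192.0.0 - 106.223.255.255)
  106.216.0.0/13 (106.216.0.0 - 106.223.255.255)
  106.216.0.0/16 (106.216.0.0 - 106.216.255.255)
  106.216.128.0/17 (106.216.128.0 - 106.216.255.255)
Most specific is 106.216.128.0/17.

106.216.128.0/17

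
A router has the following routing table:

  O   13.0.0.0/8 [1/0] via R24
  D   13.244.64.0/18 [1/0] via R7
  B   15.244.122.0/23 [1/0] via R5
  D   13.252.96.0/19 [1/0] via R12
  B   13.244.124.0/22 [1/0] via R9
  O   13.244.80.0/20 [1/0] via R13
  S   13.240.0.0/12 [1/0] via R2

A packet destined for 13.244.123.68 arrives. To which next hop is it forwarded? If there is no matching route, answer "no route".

R7

Routes whose prefix contains 13.244.123.68:
  13.0.0.0/8 (13.0.0.0 - 13.255.255.255) -> R24
  13.240.0.0/12 (13.240.0.0 - 13.255.255.255) -> R2
  13.244.64.0/18 (13.244.64.0 - 13.244.127.255) -> R7
More-specific entries that do NOT match:
  15.244.122.0/23 (15.244.122.0 - 15.244.123.255) does not contain 13.244.123.68
  13.244.124.0/22 (13.244.124.0 - 13.244.127.255) does not contain 13.244.123.68
  13.244.80.0/20 (13.244.80.0 - 13.244.95.255) does not contain 13.244.123.68
  13.252.96.0/19 (13.252.96.0 - 13.252.127.255) does not contain 13.244.123.68
Longest matching prefix is /18 -> next hop R7.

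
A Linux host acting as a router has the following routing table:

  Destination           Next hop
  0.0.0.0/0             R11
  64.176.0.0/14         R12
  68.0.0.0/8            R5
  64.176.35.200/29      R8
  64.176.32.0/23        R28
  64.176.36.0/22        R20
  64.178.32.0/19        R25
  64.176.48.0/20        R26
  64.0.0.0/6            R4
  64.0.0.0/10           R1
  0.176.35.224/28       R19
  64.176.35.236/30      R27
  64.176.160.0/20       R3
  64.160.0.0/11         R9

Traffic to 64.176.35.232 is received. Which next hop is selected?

R12

Routes whose prefix contains 64.176.35.232:
  0.0.0.0/0 (default, matches everything) -> R11
  64.0.0.0/6 (64.0.0.0 - 67.255.255.255) -> R4
  64.160.0.0/11 (64.160.0.0 - 64.191.255.255) -> R9
  64.176.0.0/14 (64.176.0.0 - 64.179.255.255) -> R12
More-specific entries that do NOT match:
  64.176.35.236/30 (64.176.35.236 - 64.176.35.239) does not contain 64.176.35.232
  64.176.35.200/29 (64.176.35.200 - 64.176.35.207) does not contain 64.176.35.232
  0.176.35.224/28 (0.176.35.224 - 0.176.35.239) does not contain 64.176.35.232
  64.176.32.0/23 (64.176.32.0 - 64.176.33.255) does not contain 64.176.35.232
  64.176.36.0/22 (64.176.36.0 - 64.176.39.255) does not contain 64.176.35.232
  64.176.48.0/20 (64.176.48.0 - 64.176.63.255) does not contain 64.176.35.232
  64.176.160.0/20 (64.176.160.0 - 64.176.175.255) does not contain 64.176.35.232
  64.178.32.0/19 (64.178.32.0 - 64.178.63.255) does not contain 64.176.35.232
Longest matching prefix is /14 -> next hop R12.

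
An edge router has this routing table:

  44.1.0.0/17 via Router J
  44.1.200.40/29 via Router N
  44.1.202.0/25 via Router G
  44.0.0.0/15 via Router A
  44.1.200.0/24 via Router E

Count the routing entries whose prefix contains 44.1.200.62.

2

Prefixes containing 44.1.200.62:
  44.0.0.0/15 (44.0.0.0 - 44.1.255.255)
  44.1.200.0/24 (44.1.200.0 - 44.1.200.255)
Total matching entries: 2.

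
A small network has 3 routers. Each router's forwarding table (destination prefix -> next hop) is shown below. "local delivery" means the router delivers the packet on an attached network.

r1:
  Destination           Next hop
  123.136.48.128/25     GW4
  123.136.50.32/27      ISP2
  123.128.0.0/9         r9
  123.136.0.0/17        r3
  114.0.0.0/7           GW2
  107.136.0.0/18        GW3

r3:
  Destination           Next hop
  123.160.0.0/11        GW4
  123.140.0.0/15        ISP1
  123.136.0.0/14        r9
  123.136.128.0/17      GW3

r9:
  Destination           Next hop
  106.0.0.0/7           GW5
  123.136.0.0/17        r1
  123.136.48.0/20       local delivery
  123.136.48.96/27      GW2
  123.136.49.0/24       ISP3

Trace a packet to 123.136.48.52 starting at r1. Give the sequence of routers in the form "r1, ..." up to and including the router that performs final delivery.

r1, r3, r9

At r1: longest match for 123.136.48.52 is 123.136.0.0/17 -> r3
At r3: longest match for 123.136.48.52 is 123.136.0.0/14 -> r9
At r9: longest match for 123.136.48.52 is 123.136.48.0/20 -> local delivery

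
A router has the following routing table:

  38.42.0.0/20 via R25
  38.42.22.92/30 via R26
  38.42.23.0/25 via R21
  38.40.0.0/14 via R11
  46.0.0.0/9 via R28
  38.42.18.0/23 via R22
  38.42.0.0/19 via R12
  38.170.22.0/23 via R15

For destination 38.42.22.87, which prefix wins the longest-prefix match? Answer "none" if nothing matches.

38.42.0.0/19

Entries matching 38.42.22.87:
  38.40.0.0/14 (38.40.0.0 - 38.43.255.255)
  38.42.0.0/19 (38.42.0.0 - 38.42.31.255)
Most specific is 38.42.0.0/19.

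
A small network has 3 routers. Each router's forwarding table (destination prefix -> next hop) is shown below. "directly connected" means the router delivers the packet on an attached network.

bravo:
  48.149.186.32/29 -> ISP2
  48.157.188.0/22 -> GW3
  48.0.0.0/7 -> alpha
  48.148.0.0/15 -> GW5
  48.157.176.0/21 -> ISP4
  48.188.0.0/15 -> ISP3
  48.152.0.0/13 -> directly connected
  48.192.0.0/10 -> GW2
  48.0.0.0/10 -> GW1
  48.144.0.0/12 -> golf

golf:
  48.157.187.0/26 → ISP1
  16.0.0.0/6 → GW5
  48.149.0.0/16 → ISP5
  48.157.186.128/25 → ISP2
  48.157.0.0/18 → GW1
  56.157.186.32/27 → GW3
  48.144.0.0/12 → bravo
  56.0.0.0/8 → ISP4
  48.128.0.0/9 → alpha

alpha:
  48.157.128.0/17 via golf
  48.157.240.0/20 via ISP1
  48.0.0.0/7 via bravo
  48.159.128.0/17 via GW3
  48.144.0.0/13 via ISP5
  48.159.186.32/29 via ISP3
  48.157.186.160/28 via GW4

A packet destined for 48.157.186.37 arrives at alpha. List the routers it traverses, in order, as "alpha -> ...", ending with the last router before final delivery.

alpha -> golf -> bravo

At alpha: longest match for 48.157.186.37 is 48.157.128.0/17 -> golf
At golf: longest match for 48.157.186.37 is 48.144.0.0/12 -> bravo
At bravo: longest match for 48.157.186.37 is 48.152.0.0/13 -> directly connected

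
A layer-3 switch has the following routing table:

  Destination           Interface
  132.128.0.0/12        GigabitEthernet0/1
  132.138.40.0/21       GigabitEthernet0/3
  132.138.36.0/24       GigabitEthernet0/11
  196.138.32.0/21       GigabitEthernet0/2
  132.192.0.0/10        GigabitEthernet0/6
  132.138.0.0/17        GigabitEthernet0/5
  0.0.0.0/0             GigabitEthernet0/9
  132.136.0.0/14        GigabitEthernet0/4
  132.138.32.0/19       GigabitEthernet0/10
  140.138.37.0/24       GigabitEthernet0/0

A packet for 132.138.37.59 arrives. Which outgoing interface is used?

Routes whose prefix contains 132.138.37.59:
  0.0.0.0/0 (default, matches everything) -> GigabitEthernet0/9
  132.128.0.0/12 (132.128.0.0 - 132.143.255.255) -> GigabitEthernet0/1
  132.136.0.0/14 (132.136.0.0 - 132.139.255.255) -> GigabitEthernet0/4
  132.138.0.0/17 (132.138.0.0 - 132.138.127.255) -> GigabitEthernet0/5
  132.138.32.0/19 (132.138.32.0 - 132.138.63.255) -> GigabitEthernet0/10
More-specific entries that do NOT match:
  132.138.36.0/24 (132.138.36.0 - 132.138.36.255) does not contain 132.138.37.59
  140.138.37.0/24 (140.138.37.0 - 140.138.37.255) does not contain 132.138.37.59
  132.138.40.0/21 (132.138.40.0 - 132.138.47.255) does not contain 132.138.37.59
  196.138.32.0/21 (196.138.32.0 - 196.138.39.255) does not contain 132.138.37.59
Longest matching prefix is /19 -> interface GigabitEthernet0/10.

GigabitEthernet0/10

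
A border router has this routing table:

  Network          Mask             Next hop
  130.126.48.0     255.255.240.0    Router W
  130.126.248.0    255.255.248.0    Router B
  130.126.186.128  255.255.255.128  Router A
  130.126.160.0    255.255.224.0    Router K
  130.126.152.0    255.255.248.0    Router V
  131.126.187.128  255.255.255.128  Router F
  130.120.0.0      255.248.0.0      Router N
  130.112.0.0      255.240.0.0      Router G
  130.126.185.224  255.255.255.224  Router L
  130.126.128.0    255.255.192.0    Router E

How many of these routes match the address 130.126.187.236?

Prefixes containing 130.126.187.236:
  130.112.0.0/12 (130.112.0.0 - 130.127.255.255)
  130.120.0.0/13 (130.120.0.0 - 130.127.255.255)
  130.126.128.0/18 (130.126.128.0 - 130.126.191.255)
  130.126.160.0/19 (130.126.160.0 - 130.126.191.255)
Total matching entries: 4.

4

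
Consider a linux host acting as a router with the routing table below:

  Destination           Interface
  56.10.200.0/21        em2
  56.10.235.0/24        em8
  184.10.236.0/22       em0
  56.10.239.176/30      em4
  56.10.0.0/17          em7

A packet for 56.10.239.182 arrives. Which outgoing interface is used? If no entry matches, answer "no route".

no route

No entry's prefix contains 56.10.239.182; there is no default route.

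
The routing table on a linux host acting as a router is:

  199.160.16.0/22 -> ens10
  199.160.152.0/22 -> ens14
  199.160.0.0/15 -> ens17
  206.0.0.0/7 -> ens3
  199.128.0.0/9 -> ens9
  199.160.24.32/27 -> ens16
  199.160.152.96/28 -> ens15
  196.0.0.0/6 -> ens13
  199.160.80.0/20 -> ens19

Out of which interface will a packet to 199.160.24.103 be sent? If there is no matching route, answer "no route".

Routes whose prefix contains 199.160.24.103:
  196.0.0.0/6 (196.0.0.0 - 199.255.255.255) -> ens13
  199.128.0.0/9 (199.128.0.0 - 199.255.255.255) -> ens9
  199.160.0.0/15 (199.160.0.0 - 199.161.255.255) -> ens17
More-specific entries that do NOT match:
  199.160.152.96/28 (199.160.152.96 - 199.160.152.111) does not contain 199.160.24.103
  199.160.24.32/27 (199.160.24.32 - 199.160.24.63) does not contain 199.160.24.103
  199.160.16.0/22 (199.160.16.0 - 199.160.19.255) does not contain 199.160.24.103
  199.160.152.0/22 (199.160.152.0 - 199.160.155.255) does not contain 199.160.24.103
  199.160.80.0/20 (199.160.80.0 - 199.160.95.255) does not contain 199.160.24.103
Longest matching prefix is /15 -> interface ens17.

ens17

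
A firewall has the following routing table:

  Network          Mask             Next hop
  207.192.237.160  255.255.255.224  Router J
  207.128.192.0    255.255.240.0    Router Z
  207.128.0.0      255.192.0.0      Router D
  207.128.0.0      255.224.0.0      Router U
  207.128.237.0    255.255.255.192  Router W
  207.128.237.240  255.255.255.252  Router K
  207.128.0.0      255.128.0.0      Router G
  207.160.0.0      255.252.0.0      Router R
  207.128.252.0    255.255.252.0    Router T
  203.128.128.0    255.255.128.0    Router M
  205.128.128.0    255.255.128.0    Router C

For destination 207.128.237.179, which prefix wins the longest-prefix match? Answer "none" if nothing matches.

Entries matching 207.128.237.179:
  207.128.0.0/9 (207.128.0.0 - 207.255.255.255)
  207.128.0.0/10 (207.128.0.0 - 207.191.255.255)
  207.128.0.0/11 (207.128.0.0 - 207.159.255.255)
Most specific is 207.128.0.0/11.

207.128.0.0/11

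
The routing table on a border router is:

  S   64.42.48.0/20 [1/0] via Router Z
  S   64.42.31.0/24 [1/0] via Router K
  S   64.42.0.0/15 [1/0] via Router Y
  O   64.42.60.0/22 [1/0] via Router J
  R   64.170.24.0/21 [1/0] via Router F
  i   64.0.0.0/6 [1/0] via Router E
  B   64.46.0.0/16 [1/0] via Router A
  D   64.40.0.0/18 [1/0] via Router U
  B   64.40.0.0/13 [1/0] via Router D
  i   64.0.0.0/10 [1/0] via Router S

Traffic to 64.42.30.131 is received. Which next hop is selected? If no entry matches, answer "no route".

Routes whose prefix contains 64.42.30.131:
  64.0.0.0/6 (64.0.0.0 - 67.255.255.255) -> Router E
  64.0.0.0/10 (64.0.0.0 - 64.63.255.255) -> Router S
  64.40.0.0/13 (64.40.0.0 - 64.47.255.255) -> Router D
  64.42.0.0/15 (64.42.0.0 - 64.43.255.255) -> Router Y
More-specific entries that do NOT match:
  64.42.31.0/24 (64.42.31.0 - 64.42.31.255) does not contain 64.42.30.131
  64.42.60.0/22 (64.42.60.0 - 64.42.63.255) does not contain 64.42.30.131
  64.170.24.0/21 (64.170.24.0 - 64.170.31.255) does not contain 64.42.30.131
  64.42.48.0/20 (64.42.48.0 - 64.42.63.255) does not contain 64.42.30.131
  64.40.0.0/18 (64.40.0.0 - 64.40.63.255) does not contain 64.42.30.131
  64.46.0.0/16 (64.46.0.0 - 64.46.255.255) does not contain 64.42.30.131
Longest matching prefix is /15 -> next hop Router Y.

Router Y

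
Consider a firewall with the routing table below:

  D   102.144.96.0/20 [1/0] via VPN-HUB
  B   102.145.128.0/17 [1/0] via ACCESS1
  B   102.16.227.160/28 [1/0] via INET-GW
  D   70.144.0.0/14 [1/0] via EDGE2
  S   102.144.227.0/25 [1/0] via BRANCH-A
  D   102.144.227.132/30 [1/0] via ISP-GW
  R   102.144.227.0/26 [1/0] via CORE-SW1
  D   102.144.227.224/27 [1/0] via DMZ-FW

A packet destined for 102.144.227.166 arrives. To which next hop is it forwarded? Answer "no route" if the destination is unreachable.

no route

No entry's prefix contains 102.144.227.166; there is no default route.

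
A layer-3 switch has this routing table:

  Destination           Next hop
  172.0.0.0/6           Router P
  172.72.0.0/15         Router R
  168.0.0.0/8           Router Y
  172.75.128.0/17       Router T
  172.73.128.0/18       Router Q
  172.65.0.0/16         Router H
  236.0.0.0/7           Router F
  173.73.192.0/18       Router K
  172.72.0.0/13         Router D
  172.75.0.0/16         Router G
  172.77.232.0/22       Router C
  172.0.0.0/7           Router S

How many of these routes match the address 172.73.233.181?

4

Prefixes containing 172.73.233.181:
  172.0.0.0/6 (172.0.0.0 - 175.255.255.255)
  172.0.0.0/7 (172.0.0.0 - 173.255.255.255)
  172.72.0.0/13 (172.72.0.0 - 172.79.255.255)
  172.72.0.0/15 (172.72.0.0 - 172.73.255.255)
Total matching entries: 4.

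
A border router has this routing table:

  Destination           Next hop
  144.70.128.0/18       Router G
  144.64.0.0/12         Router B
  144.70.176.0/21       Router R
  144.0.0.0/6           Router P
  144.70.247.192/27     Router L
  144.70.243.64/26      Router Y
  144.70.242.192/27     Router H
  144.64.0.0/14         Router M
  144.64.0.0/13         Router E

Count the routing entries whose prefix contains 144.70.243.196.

Prefixes containing 144.70.243.196:
  144.0.0.0/6 (144.0.0.0 - 147.255.255.255)
  144.64.0.0/12 (144.64.0.0 - 144.79.255.255)
  144.64.0.0/13 (144.64.0.0 - 144.71.255.255)
Total matching entries: 3.

3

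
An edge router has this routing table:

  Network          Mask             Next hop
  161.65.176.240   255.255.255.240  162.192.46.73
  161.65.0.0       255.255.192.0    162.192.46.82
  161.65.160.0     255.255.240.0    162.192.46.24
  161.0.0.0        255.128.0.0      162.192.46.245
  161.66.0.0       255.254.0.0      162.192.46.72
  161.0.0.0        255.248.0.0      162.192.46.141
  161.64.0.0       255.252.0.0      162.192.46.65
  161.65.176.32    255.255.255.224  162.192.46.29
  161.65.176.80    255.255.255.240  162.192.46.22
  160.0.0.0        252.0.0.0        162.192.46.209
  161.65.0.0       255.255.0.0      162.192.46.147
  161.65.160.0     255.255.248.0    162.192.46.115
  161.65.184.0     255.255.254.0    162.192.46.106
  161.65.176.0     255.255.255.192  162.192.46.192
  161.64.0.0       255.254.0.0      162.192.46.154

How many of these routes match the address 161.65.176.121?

5

Prefixes containing 161.65.176.121:
  160.0.0.0/6 (160.0.0.0 - 163.255.255.255)
  161.0.0.0/9 (161.0.0.0 - 161.127.255.255)
  161.64.0.0/14 (161.64.0.0 - 161.67.255.255)
  161.64.0.0/15 (161.64.0.0 - 161.65.255.255)
  161.65.0.0/16 (161.65.0.0 - 161.65.255.255)
Total matching entries: 5.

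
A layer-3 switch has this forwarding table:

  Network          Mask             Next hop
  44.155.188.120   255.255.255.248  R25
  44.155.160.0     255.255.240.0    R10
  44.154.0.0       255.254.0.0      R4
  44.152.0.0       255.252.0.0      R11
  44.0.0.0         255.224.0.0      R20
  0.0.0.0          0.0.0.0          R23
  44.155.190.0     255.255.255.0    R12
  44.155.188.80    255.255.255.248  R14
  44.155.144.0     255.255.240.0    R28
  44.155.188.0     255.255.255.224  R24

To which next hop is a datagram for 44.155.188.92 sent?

R4

Routes whose prefix contains 44.155.188.92:
  0.0.0.0/0 (default, matches everything) -> R23
  44.152.0.0/14 (44.152.0.0 - 44.155.255.255) -> R11
  44.154.0.0/15 (44.154.0.0 - 44.155.255.255) -> R4
More-specific entries that do NOT match:
  44.155.188.120/29 (44.155.188.120 - 44.155.188.127) does not contain 44.155.188.92
  44.155.188.80/29 (44.155.188.80 - 44.155.188.87) does not contain 44.155.188.92
  44.155.188.0/27 (44.155.188.0 - 44.155.188.31) does not contain 44.155.188.92
  44.155.190.0/24 (44.155.190.0 - 44.155.190.255) does not contain 44.155.188.92
  44.155.160.0/20 (44.155.160.0 - 44.155.175.255) does not contain 44.155.188.92
  44.155.144.0/20 (44.155.144.0 - 44.155.159.255) does not contain 44.155.188.92
Longest matching prefix is /15 -> next hop R4.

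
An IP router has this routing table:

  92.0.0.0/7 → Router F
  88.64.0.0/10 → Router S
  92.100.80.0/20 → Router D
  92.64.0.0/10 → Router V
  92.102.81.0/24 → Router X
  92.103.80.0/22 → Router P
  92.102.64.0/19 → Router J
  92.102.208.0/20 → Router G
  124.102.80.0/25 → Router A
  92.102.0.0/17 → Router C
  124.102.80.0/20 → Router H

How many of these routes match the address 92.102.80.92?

Prefixes containing 92.102.80.92:
  92.0.0.0/7 (92.0.0.0 - 93.255.255.255)
  92.64.0.0/10 (92.64.0.0 - 92.127.255.255)
  92.102.0.0/17 (92.102.0.0 - 92.102.127.255)
  92.102.64.0/19 (92.102.64.0 - 92.102.95.255)
Total matching entries: 4.

4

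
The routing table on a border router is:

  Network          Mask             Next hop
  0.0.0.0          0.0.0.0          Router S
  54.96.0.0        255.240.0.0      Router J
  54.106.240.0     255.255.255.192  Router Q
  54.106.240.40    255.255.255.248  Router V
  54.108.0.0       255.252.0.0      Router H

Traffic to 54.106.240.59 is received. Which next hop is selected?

Router Q

Routes whose prefix contains 54.106.240.59:
  0.0.0.0/0 (default, matches everything) -> Router S
  54.96.0.0/12 (54.96.0.0 - 54.111.255.255) -> Router J
  54.106.240.0/26 (54.106.240.0 - 54.106.240.63) -> Router Q
More-specific entries that do NOT match:
  54.106.240.40/29 (54.106.240.40 - 54.106.240.47) does not contain 54.106.240.59
Longest matching prefix is /26 -> next hop Router Q.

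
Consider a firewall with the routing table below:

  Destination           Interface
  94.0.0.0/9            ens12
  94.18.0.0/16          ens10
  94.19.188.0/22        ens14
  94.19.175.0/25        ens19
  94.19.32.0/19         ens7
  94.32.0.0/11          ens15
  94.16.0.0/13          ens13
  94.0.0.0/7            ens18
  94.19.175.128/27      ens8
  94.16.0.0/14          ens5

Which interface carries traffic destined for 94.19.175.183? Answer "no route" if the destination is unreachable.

ens5

Routes whose prefix contains 94.19.175.183:
  94.0.0.0/7 (94.0.0.0 - 95.255.255.255) -> ens18
  94.0.0.0/9 (94.0.0.0 - 94.127.255.255) -> ens12
  94.16.0.0/13 (94.16.0.0 - 94.23.255.255) -> ens13
  94.16.0.0/14 (94.16.0.0 - 94.19.255.255) -> ens5
More-specific entries that do NOT match:
  94.19.175.128/27 (94.19.175.128 - 94.19.175.159) does not contain 94.19.175.183
  94.19.175.0/25 (94.19.175.0 - 94.19.175.127) does not contain 94.19.175.183
  94.19.188.0/22 (94.19.188.0 - 94.19.191.255) does not contain 94.19.175.183
  94.19.32.0/19 (94.19.32.0 - 94.19.63.255) does not contain 94.19.175.183
  94.18.0.0/16 (94.18.0.0 - 94.18.255.255) does not contain 94.19.175.183
Longest matching prefix is /14 -> interface ens5.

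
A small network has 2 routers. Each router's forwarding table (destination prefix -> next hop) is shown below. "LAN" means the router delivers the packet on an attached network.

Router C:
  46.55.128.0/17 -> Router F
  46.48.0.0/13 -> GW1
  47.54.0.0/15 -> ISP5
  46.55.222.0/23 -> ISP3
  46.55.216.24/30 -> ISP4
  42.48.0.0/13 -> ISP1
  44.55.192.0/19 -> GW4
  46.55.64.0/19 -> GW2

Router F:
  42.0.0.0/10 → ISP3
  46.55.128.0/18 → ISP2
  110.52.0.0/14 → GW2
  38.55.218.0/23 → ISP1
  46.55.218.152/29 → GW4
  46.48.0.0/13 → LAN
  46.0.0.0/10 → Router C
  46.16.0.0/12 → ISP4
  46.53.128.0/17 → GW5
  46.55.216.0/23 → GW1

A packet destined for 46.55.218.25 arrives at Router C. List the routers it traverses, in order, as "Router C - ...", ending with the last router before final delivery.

Router C - Router F

At Router C: longest match for 46.55.218.25 is 46.55.128.0/17 -> Router F
At Router F: longest match for 46.55.218.25 is 46.48.0.0/13 -> LAN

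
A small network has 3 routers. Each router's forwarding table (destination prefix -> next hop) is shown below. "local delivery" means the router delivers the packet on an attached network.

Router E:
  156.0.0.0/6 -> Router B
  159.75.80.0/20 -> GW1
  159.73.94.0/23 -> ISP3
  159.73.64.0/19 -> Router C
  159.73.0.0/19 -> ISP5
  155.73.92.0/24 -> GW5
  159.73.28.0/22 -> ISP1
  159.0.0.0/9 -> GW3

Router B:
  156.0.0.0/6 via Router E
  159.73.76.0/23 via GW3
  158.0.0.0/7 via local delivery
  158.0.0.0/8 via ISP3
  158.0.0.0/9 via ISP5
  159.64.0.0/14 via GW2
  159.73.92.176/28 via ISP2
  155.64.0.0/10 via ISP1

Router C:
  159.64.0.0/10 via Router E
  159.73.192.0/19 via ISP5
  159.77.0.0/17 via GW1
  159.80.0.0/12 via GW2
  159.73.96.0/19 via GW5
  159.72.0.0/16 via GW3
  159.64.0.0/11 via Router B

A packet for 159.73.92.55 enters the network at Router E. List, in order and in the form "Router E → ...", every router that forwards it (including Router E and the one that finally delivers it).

Router E → Router C → Router B

At Router E: longest match for 159.73.92.55 is 159.73.64.0/19 -> Router C
At Router C: longest match for 159.73.92.55 is 159.64.0.0/11 -> Router B
At Router B: longest match for 159.73.92.55 is 158.0.0.0/7 -> local delivery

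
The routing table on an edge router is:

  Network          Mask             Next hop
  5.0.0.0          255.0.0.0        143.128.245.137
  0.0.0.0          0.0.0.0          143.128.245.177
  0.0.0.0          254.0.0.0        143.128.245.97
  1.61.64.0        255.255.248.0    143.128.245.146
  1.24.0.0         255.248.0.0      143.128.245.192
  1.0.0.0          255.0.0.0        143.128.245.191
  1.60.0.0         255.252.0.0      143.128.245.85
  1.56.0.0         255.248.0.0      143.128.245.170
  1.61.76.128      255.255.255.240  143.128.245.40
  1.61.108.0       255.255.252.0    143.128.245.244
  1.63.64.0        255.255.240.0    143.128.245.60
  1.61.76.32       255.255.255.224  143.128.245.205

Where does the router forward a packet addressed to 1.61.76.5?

143.128.245.85

Routes whose prefix contains 1.61.76.5:
  0.0.0.0/0 (default, matches everything) -> 143.128.245.177
  0.0.0.0/7 (0.0.0.0 - 1.255.255.255) -> 143.128.245.97
  1.0.0.0/8 (1.0.0.0 - 1.255.255.255) -> 143.128.245.191
  1.56.0.0/13 (1.56.0.0 - 1.63.255.255) -> 143.128.245.170
  1.60.0.0/14 (1.60.0.0 - 1.63.255.255) -> 143.128.245.85
More-specific entries that do NOT match:
  1.61.76.128/28 (1.61.76.128 - 1.61.76.143) does not contain 1.61.76.5
  1.61.76.32/27 (1.61.76.32 - 1.61.76.63) does not contain 1.61.76.5
  1.61.108.0/22 (1.61.108.0 - 1.61.111.255) does not contain 1.61.76.5
  1.61.64.0/21 (1.61.64.0 - 1.61.71.255) does not contain 1.61.76.5
  1.63.64.0/20 (1.63.64.0 - 1.63.79.255) does not contain 1.61.76.5
Longest matching prefix is /14 -> next hop 143.128.245.85.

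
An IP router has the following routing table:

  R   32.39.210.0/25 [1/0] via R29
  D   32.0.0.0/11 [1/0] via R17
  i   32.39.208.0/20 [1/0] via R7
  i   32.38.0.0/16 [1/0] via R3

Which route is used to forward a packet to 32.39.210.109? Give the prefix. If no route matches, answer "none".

32.39.210.0/25

Entries matching 32.39.210.109:
  32.39.208.0/20 (32.39.208.0 - 32.39.223.255)
  32.39.210.0/25 (32.39.210.0 - 32.39.210.127)
Most specific is 32.39.210.0/25.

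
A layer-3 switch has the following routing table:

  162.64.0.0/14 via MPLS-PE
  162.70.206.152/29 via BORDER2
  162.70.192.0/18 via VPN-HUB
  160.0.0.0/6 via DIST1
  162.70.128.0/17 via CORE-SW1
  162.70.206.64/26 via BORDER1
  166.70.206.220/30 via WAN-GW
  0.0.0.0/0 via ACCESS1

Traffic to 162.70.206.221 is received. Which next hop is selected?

VPN-HUB

Routes whose prefix contains 162.70.206.221:
  0.0.0.0/0 (default, matches everything) -> ACCESS1
  160.0.0.0/6 (160.0.0.0 - 163.255.255.255) -> DIST1
  162.70.128.0/17 (162.70.128.0 - 162.70.255.255) -> CORE-SW1
  162.70.192.0/18 (162.70.192.0 - 162.70.255.255) -> VPN-HUB
More-specific entries that do NOT match:
  166.70.206.220/30 (166.70.206.220 - 166.70.206.223) does not contain 162.70.206.221
  162.70.206.152/29 (162.70.206.152 - 162.70.206.159) does not contain 162.70.206.221
  162.70.206.64/26 (162.70.206.64 - 162.70.206.127) does not contain 162.70.206.221
Longest matching prefix is /18 -> next hop VPN-HUB.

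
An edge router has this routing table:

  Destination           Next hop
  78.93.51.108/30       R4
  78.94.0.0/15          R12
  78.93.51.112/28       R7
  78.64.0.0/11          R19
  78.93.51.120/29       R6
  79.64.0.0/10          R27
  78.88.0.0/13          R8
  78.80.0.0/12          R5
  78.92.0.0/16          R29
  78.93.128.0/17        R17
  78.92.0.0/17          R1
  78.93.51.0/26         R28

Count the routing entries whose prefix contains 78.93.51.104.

Prefixes containing 78.93.51.104:
  78.64.0.0/11 (78.64.0.0 - 78.95.255.255)
  78.80.0.0/12 (78.80.0.0 - 78.95.255.255)
  78.88.0.0/13 (78.88.0.0 - 78.95.255.255)
Total matching entries: 3.

3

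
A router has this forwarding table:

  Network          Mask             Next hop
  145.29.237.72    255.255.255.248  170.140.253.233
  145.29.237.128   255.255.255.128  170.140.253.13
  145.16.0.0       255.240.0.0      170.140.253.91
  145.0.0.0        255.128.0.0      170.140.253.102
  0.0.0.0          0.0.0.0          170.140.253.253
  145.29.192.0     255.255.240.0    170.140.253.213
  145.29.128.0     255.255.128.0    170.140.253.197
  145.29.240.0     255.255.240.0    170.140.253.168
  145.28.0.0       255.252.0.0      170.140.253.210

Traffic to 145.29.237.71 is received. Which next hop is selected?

Routes whose prefix contains 145.29.237.71:
  0.0.0.0/0 (default, matches everything) -> 170.140.253.253
  145.0.0.0/9 (145.0.0.0 - 145.127.255.255) -> 170.140.253.102
  145.16.0.0/12 (145.16.0.0 - 145.31.255.255) -> 170.140.253.91
  145.28.0.0/14 (145.28.0.0 - 145.31.255.255) -> 170.140.253.210
  145.29.128.0/17 (145.29.128.0 - 145.29.255.255) -> 170.140.253.197
More-specific entries that do NOT match:
  145.29.237.72/29 (145.29.237.72 - 145.29.237.79) does not contain 145.29.237.71
  145.29.237.128/25 (145.29.237.128 - 145.29.237.255) does not contain 145.29.237.71
  145.29.192.0/20 (145.29.192.0 - 145.29.207.255) does not contain 145.29.237.71
  145.29.240.0/20 (145.29.240.0 - 145.29.255.255) does not contain 145.29.237.71
Longest matching prefix is /17 -> next hop 170.140.253.197.

170.140.253.197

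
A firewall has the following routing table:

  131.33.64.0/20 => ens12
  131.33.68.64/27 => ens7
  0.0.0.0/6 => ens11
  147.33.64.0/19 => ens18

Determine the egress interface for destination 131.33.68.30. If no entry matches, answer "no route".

Routes whose prefix contains 131.33.68.30:
  131.33.64.0/20 (131.33.64.0 - 131.33.79.255) -> ens12
More-specific entries that do NOT match:
  131.33.68.64/27 (131.33.68.64 - 131.33.68.95) does not contain 131.33.68.30
Longest matching prefix is /20 -> interface ens12.

ens12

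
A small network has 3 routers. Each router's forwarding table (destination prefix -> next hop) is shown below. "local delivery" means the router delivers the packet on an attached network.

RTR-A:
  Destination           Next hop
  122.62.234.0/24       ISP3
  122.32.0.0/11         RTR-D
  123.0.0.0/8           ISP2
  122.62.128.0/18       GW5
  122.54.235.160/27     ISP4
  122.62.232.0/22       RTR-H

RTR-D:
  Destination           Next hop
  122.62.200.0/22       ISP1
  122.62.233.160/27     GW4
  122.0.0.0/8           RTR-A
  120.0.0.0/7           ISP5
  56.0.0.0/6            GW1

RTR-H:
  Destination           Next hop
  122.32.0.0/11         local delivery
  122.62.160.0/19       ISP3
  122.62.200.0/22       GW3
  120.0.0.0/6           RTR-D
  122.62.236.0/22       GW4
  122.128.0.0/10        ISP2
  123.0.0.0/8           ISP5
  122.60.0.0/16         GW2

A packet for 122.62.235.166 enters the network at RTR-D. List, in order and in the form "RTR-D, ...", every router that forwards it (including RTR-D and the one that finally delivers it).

At RTR-D: longest match for 122.62.235.166 is 122.0.0.0/8 -> RTR-A
At RTR-A: longest match for 122.62.235.166 is 122.62.232.0/22 -> RTR-H
At RTR-H: longest match for 122.62.235.166 is 122.32.0.0/11 -> local delivery

RTR-D, RTR-A, RTR-H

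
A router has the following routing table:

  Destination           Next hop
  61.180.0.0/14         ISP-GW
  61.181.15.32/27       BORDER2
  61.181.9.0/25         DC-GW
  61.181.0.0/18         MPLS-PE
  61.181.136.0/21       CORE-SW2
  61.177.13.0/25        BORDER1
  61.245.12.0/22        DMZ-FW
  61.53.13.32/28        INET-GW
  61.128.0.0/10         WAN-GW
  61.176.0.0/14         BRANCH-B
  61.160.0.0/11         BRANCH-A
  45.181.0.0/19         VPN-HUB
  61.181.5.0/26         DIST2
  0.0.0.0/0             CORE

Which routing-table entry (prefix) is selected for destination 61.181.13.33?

61.181.0.0/18

Entries matching 61.181.13.33:
  0.0.0.0/0 (default, matches everything)
  61.128.0.0/10 (61.128.0.0 - 61.191.255.255)
  61.160.0.0/11 (61.160.0.0 - 61.191.255.255)
  61.180.0.0/14 (61.180.0.0 - 61.183.255.255)
  61.181.0.0/18 (61.181.0.0 - 61.181.63.255)
Most specific is 61.181.0.0/18.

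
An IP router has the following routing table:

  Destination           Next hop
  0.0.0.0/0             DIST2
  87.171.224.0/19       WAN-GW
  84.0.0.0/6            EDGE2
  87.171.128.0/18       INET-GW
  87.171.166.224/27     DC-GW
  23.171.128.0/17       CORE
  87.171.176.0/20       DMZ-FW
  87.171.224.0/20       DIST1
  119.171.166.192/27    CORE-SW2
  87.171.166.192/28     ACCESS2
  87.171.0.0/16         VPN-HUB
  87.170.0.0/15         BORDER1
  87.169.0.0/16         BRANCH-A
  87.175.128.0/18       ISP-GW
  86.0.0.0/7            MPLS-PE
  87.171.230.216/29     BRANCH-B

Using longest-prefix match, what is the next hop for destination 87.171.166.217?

Routes whose prefix contains 87.171.166.217:
  0.0.0.0/0 (default, matches everything) -> DIST2
  84.0.0.0/6 (84.0.0.0 - 87.255.255.255) -> EDGE2
  86.0.0.0/7 (86.0.0.0 - 87.255.255.255) -> MPLS-PE
  87.170.0.0/15 (87.170.0.0 - 87.171.255.255) -> BORDER1
  87.171.0.0/16 (87.171.0.0 - 87.171.255.255) -> VPN-HUB
  87.171.128.0/18 (87.171.128.0 - 87.171.191.255) -> INET-GW
More-specific entries that do NOT match:
  87.171.230.216/29 (87.171.230.216 - 87.171.230.223) does not contain 87.171.166.217
  87.171.166.192/28 (87.171.166.192 - 87.171.166.207) does not contain 87.171.166.217
  87.171.166.224/27 (87.171.166.224 - 87.171.166.255) does not contain 87.171.166.217
  119.171.166.192/27 (119.171.166.192 - 119.171.166.223) does not contain 87.171.166.217
  87.171.176.0/20 (87.171.176.0 - 87.171.191.255) does not contain 87.171.166.217
  87.171.224.0/20 (87.171.224.0 - 87.171.239.255) does not contain 87.171.166.217
  87.171.224.0/19 (87.171.224.0 - 87.171.255.255) does not contain 87.171.166.217
Longest matching prefix is /18 -> next hop INET-GW.

INET-GW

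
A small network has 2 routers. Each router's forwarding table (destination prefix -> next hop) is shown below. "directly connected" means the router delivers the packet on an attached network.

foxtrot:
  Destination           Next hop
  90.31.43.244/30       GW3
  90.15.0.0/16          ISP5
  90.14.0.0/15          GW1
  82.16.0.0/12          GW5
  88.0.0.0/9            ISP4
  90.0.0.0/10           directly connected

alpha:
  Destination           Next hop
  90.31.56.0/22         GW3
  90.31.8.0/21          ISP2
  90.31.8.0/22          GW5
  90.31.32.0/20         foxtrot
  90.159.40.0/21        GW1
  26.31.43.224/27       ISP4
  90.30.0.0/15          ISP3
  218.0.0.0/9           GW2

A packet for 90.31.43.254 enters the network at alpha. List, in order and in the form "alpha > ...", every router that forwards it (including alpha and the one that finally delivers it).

At alpha: longest match for 90.31.43.254 is 90.31.32.0/20 -> foxtrot
At foxtrot: longest match for 90.31.43.254 is 90.0.0.0/10 -> directly connected

alpha > foxtrot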